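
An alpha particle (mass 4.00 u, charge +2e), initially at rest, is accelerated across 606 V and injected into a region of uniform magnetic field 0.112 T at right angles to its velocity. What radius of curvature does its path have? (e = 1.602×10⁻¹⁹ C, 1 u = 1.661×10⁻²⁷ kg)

r ≈ 0.0448 m

Acceleration: |q|V = ½mv² ⇒ v = √(2|q|V/m) = √(2·3.204×10⁻¹⁹·606/6.644×10⁻²⁷) ≈ 2.418×10⁵ m/s.
In the field: r = mv/(|q|B) = (6.644×10⁻²⁷)(2.418×10⁵)/((3.204×10⁻¹⁹)(0.112)) ≈ 0.0448 m.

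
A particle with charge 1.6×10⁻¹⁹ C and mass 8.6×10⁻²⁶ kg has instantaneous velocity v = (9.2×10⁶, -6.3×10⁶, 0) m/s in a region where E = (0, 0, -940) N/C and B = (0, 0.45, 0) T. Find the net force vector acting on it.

F ≈ (0, 0, 6.62×10⁻¹³) N

v×B = (0, 0, 4.14×10⁶) N/C.
E + v×B = (0, 0, 4.14×10⁶) N/C.
F = q(E + v×B) = (1.6×10⁻¹⁹ C)·(0, 0, 4.14×10⁶) = (0, 0, 6.62×10⁻¹³) N.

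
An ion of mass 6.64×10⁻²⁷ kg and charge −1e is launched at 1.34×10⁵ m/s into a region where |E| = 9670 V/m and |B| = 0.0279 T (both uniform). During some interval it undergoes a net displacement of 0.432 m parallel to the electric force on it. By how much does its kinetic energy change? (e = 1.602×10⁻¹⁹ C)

The magnetic force is always ⟂ v and does no work; only the electric force changes KE.
ΔKE = F_E · d = |q|E d = (1.602×10⁻¹⁹)(9670)(0.432) ≈ 6.69×10⁻¹⁶ J.

ΔKE ≈ 6.69×10⁻¹⁶ J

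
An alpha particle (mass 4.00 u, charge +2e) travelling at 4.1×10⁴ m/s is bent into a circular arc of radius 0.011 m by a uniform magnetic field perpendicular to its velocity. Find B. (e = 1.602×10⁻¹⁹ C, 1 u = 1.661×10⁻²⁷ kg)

B ≈ 0.077 T

From |q|vB = mv²/r, B = mv/(|q|r).
B = (6.644×10⁻²⁷)(4.1×10⁴)/((3.204×10⁻¹⁹)(0.011)) ≈ 0.077 T.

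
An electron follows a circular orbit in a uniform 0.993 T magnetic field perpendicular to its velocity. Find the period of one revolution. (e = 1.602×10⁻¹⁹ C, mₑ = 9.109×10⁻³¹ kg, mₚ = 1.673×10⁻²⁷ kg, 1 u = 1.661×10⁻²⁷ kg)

T ≈ 3.60×10⁻¹¹ s

The cyclotron period depends only on m, q, B: T = 2πm/(|q|B).
T = 2π(9.109×10⁻³¹)/((1.602×10⁻¹⁹)(0.993)) ≈ 3.60×10⁻¹¹ s.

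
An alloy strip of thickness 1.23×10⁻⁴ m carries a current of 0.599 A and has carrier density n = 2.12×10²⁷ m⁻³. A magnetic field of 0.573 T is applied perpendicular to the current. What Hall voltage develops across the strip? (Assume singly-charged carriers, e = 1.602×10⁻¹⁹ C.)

V_H ≈ 8.22×10⁻⁶ V

V_H = IB/(n e t).
V_H = (0.599)(0.573)/((2.12×10²⁷)(1.602×10⁻¹⁹)(1.23×10⁻⁴)) ≈ 8.22×10⁻⁶ V.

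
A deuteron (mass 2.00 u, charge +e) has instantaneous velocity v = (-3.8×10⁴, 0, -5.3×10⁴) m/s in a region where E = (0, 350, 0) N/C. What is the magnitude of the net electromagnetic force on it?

Only an electric field acts, so F = qE = (1.602×10⁻¹⁹ C)·(0, 350, 0) = (0, 5.61×10⁻¹⁷, 0) N.
|F| = 5.61×10⁻¹⁷ N.

|F| ≈ 5.61×10⁻¹⁷ N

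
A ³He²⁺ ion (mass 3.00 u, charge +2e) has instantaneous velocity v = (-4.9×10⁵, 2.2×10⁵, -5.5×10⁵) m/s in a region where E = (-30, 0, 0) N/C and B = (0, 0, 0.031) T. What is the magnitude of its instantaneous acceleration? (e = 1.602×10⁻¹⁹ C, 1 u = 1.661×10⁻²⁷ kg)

v×B = (6820, 1.52×10⁴, 0) N/C.
E + v×B = (6790, 1.52×10⁴, 0) N/C.
F = q(E + v×B) = (3.204×10⁻¹⁹ C)·(6790, 1.52×10⁴, 0) = (2.18×10⁻¹⁵, 4.87×10⁻¹⁵, 0) N.
|a| = |F|/m = 5.331×10⁻¹⁵/4.983×10⁻²⁷ ≈ 1.07×10¹² m/s².

|a| ≈ 1.07×10¹² m/s²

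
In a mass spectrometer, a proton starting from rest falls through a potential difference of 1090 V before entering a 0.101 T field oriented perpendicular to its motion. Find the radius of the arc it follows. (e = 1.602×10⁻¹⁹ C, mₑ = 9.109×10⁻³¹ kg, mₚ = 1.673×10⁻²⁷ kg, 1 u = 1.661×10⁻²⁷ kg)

Acceleration: |q|V = ½mv² ⇒ v = √(2|q|V/m) = √(2·1.602×10⁻¹⁹·1090/1.673×10⁻²⁷) ≈ 4.569×10⁵ m/s.
In the field: r = mv/(|q|B) = (1.673×10⁻²⁷)(4.569×10⁵)/((1.602×10⁻¹⁹)(0.101)) ≈ 0.0472 m.

r ≈ 0.0472 m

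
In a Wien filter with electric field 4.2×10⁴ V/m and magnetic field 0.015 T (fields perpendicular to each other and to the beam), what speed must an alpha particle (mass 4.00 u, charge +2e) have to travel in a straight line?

Zero net Lorentz force requires |qE| = |q v×B|, i.e. E = vB.
v = E/B = 4.2×10⁴/0.015 = 2.8×10⁶ m/s.

v = 2.8×10⁶ m/s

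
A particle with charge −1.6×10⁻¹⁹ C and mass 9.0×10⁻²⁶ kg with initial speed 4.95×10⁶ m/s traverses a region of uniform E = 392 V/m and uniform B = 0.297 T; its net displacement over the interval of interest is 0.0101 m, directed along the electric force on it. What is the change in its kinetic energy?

ΔKE ≈ 6.33×10⁻¹⁹ J

The magnetic force is always ⟂ v and does no work; only the electric force changes KE.
ΔKE = F_E · d = |q|E d = (1.6×10⁻¹⁹)(392)(0.0101) ≈ 6.33×10⁻¹⁹ J.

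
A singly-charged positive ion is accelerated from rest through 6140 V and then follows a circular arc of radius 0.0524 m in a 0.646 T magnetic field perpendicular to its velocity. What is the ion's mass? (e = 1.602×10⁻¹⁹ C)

Combine |q|V = ½mv² and r = mv/(|q|B): eliminate v to get m = qB²r²/(2V).
m = (1.602×10⁻¹⁹)(0.646)²(0.0524)²/(2·6140) ≈ 1.49×10⁻²⁶ kg.

m ≈ 1.49×10⁻²⁶ kg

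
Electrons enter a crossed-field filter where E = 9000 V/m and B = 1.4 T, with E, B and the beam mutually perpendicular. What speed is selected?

v = 6400 m/s

Straight-line motion ⇒ electric and magnetic forces cancel, so E = vB.
v = E/B = 9000/1.4 = 6400 m/s.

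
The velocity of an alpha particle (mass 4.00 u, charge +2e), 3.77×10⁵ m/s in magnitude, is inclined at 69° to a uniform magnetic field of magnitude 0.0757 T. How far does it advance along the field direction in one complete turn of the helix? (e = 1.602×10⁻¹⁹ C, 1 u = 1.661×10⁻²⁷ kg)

p ≈ 0.233 m

v∥ = v cosθ = 3.77×10⁵·cos69° ≈ 1.351×10⁵ m/s.
T = 2πm/(|q|B) = 2π(6.644×10⁻²⁷)/((3.204×10⁻¹⁹)(0.0757)) ≈ 1.721×10⁻⁶ s.
pitch = v∥ T = (1.351×10⁵)(1.721×10⁻⁶) ≈ 0.233 m.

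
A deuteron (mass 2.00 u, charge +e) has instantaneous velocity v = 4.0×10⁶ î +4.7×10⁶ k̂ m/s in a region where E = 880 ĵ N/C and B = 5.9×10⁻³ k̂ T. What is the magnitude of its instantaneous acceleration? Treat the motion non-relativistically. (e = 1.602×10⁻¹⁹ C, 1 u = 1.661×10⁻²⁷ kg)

v×B = (0, -2.36×10⁴, 0) N/C.
E + v×B = (0, -2.27×10⁴, 0) N/C.
F = q(E + v×B) = (1.602×10⁻¹⁹ C)·(0, -2.27×10⁴, 0) = (0, -3.64×10⁻¹⁵, 0) N.
|a| = |F|/m = 3.640×10⁻¹⁵/3.322×10⁻²⁷ ≈ 1.10×10¹² m/s².

|a| ≈ 1.10×10¹² m/s²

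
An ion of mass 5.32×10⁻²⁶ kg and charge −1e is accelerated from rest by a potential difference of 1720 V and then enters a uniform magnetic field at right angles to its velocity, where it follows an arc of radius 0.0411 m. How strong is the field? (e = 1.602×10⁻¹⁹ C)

v = √(2|q|V/m) = √(2·1.602×10⁻¹⁹·1720/5.32×10⁻²⁶) ≈ 1.018×10⁵ m/s.
B = mv/(|q|r) = (5.32×10⁻²⁶)(1.018×10⁵)/((1.602×10⁻¹⁹)(0.0411)) ≈ 0.822 T.

B ≈ 0.822 T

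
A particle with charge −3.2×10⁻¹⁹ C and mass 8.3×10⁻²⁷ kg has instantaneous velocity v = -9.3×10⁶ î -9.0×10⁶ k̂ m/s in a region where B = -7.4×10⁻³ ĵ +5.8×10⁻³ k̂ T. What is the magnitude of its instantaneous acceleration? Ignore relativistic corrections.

v×B = (-6.66×10⁴, 5.39×10⁴, 6.88×10⁴) N/C.
F = q v×B = (−3.2×10⁻¹⁹ C)·(-6.66×10⁴, 5.39×10⁴, 6.88×10⁴) = (2.13×10⁻¹⁴, -1.73×10⁻¹⁴, -2.20×10⁻¹⁴) N.
|a| = |F|/m = 3.517×10⁻¹⁴/8.3×10⁻²⁷ ≈ 4.24×10¹² m/s².

|a| ≈ 4.24×10¹² m/s²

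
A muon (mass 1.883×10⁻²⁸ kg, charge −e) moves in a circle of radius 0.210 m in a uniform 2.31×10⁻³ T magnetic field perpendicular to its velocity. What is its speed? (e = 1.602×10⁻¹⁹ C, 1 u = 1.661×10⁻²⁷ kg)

From |q|vB = mv²/r, v = |q|Br/m.
v = (1.602×10⁻¹⁹)(2.31×10⁻³)(0.210)/1.883×10⁻²⁸ ≈ 4.13×10⁵ m/s.

v ≈ 4.13×10⁵ m/s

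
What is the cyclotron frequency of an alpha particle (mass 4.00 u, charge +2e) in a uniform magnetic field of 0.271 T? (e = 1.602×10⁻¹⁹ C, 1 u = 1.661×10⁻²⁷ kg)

f = |q|B/(2πm).
f = (3.204×10⁻¹⁹)(0.271)/(2π·6.644×10⁻²⁷) ≈ 2.08×10⁶ Hz.

f ≈ 2.08×10⁶ Hz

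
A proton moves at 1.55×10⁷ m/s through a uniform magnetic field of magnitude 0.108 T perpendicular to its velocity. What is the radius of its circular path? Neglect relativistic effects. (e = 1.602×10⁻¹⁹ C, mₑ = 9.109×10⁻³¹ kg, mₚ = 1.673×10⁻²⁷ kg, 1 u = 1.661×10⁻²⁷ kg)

r ≈ 1.50 m

The magnetic force provides the centripetal force: |q|vB = mv²/r.
r = mv/(|q|B) = (1.673×10⁻²⁷)(1.55×10⁷)/((1.602×10⁻¹⁹)(0.108)) ≈ 1.50 m.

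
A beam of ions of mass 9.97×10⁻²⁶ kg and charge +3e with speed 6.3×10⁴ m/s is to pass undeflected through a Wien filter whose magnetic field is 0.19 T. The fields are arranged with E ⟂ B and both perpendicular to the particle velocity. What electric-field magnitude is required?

For straight-line motion qE = qvB, so E = vB.
E = 6.3×10⁴ × 0.19 = 1.2×10⁴ V/m.

E = 1.2×10⁴ V/m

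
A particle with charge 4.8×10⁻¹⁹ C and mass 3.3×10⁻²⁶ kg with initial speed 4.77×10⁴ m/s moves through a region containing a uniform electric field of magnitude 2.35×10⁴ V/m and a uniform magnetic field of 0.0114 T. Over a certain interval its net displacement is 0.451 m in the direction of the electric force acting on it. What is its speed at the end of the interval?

B does no work; ΔKE = |q|E d.
½mv_f² = ½mv₀² + |q|Ed = ½(3.3×10⁻²⁶)(4.77×10⁴)² + (4.8×10⁻¹⁹)(2.35×10⁴)(0.451) ≈ 3.754×10⁻¹⁷ J + 5.087×10⁻¹⁵ J ≈ 5.125×10⁻¹⁵ J.
v_f = √(2·5.125×10⁻¹⁵/3.3×10⁻²⁶) ≈ 5.57×10⁵ m/s.

v_f ≈ 5.57×10⁵ m/s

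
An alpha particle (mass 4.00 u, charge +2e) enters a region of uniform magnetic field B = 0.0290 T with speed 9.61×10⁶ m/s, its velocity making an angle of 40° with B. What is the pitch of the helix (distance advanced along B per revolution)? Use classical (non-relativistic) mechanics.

p ≈ 33.1 m

v∥ = v cosθ = 9.61×10⁶·cos40° ≈ 7.362×10⁶ m/s.
T = 2πm/(|q|B) = 2π(6.644×10⁻²⁷)/((3.204×10⁻¹⁹)(0.0290)) ≈ 4.493×10⁻⁶ s.
pitch = v∥ T = (7.362×10⁶)(4.493×10⁻⁶) ≈ 33.1 m.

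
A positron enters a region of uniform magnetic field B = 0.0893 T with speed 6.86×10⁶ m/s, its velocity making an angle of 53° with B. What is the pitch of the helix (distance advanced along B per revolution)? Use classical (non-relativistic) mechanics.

v∥ = v cosθ = 6.86×10⁶·cos53° ≈ 4.128×10⁶ m/s.
T = 2πm/(|q|B) = 2π(9.109×10⁻³¹)/((1.602×10⁻¹⁹)(0.0893)) ≈ 4.001×10⁻¹⁰ s.
pitch = v∥ T = (4.128×10⁶)(4.001×10⁻¹⁰) ≈ 1.65×10⁻³ m.

p ≈ 1.65×10⁻³ m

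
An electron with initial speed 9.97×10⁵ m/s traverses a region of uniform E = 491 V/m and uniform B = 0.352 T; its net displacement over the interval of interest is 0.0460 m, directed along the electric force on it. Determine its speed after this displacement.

v_f ≈ 2.99×10⁶ m/s

B does no work; ΔKE = |q|E d.
½mv_f² = ½mv₀² + |q|Ed = ½(9.109×10⁻³¹)(9.97×10⁵)² + (1.602×10⁻¹⁹)(491)(0.0460) ≈ 4.527×10⁻¹⁹ J + 3.618×10⁻¹⁸ J ≈ 4.071×10⁻¹⁸ J.
v_f = √(2·4.071×10⁻¹⁸/9.109×10⁻³¹) ≈ 2.99×10⁶ m/s.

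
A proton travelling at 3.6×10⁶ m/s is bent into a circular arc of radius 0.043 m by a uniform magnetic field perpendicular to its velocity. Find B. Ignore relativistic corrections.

B ≈ 0.87 T

From |q|vB = mv²/r, B = mv/(|q|r).
B = (1.673×10⁻²⁷)(3.6×10⁶)/((1.602×10⁻¹⁹)(0.043)) ≈ 0.87 T.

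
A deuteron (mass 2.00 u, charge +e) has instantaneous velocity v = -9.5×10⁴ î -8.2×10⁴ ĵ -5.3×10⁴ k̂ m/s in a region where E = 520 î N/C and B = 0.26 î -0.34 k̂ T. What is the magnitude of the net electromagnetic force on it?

v×B = (2.79×10⁴, -4.61×10⁴, 2.13×10⁴) N/C.
E + v×B = (2.84×10⁴, -4.61×10⁴, 2.13×10⁴) N/C.
F = q(E + v×B) = (1.602×10⁻¹⁹ C)·(2.84×10⁴, -4.61×10⁴, 2.13×10⁴) = (4.55×10⁻¹⁵, -7.38×10⁻¹⁵, 3.42×10⁻¹⁵) N.
|F| = 9.32×10⁻¹⁵ N.

|F| ≈ 9.32×10⁻¹⁵ N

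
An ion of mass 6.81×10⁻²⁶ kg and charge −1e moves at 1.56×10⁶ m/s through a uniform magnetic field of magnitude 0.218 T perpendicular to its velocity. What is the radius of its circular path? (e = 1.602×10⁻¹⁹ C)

The magnetic force provides the centripetal force: |q|vB = mv²/r.
r = mv/(|q|B) = (6.81×10⁻²⁶)(1.56×10⁶)/((1.602×10⁻¹⁹)(0.218)) ≈ 3.04 m.

r ≈ 3.04 m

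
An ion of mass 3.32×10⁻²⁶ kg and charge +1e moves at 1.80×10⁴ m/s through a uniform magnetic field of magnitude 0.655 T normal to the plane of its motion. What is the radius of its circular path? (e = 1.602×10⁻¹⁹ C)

The magnetic force provides the centripetal force: |q|vB = mv²/r.
r = mv/(|q|B) = (3.32×10⁻²⁶)(1.80×10⁴)/((1.602×10⁻¹⁹)(0.655)) ≈ 5.70×10⁻³ m.

r ≈ 5.70×10⁻³ m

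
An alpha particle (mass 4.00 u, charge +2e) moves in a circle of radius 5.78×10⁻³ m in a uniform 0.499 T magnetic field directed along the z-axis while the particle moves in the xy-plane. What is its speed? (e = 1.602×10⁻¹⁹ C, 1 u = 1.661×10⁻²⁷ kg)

From |q|vB = mv²/r, v = |q|Br/m.
v = (3.204×10⁻¹⁹)(0.499)(5.78×10⁻³)/6.644×10⁻²⁷ ≈ 1.39×10⁵ m/s.

v ≈ 1.39×10⁵ m/s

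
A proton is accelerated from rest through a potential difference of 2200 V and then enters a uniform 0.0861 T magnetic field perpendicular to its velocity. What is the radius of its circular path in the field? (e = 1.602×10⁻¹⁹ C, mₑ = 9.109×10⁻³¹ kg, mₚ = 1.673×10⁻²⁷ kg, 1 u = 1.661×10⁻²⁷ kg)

Acceleration: |q|V = ½mv² ⇒ v = √(2|q|V/m) = √(2·1.602×10⁻¹⁹·2200/1.673×10⁻²⁷) ≈ 6.491×10⁵ m/s.
In the field: r = mv/(|q|B) = (1.673×10⁻²⁷)(6.491×10⁵)/((1.602×10⁻¹⁹)(0.0861)) ≈ 0.0787 m.

r ≈ 0.0787 m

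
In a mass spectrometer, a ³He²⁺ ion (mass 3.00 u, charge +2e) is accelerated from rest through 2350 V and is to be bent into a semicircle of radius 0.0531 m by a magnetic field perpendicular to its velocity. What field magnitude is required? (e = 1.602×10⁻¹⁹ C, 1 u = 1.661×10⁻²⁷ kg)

v = √(2|q|V/m) = √(2·3.204×10⁻¹⁹·2350/4.983×10⁻²⁷) ≈ 5.497×10⁵ m/s.
B = mv/(|q|r) = (4.983×10⁻²⁷)(5.497×10⁵)/((3.204×10⁻¹⁹)(0.0531)) ≈ 0.161 T.

B ≈ 0.161 T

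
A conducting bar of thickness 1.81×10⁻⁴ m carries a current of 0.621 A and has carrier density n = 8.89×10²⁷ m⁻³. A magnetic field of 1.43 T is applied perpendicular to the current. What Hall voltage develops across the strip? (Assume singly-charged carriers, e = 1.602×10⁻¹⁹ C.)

V_H = IB/(n e t).
V_H = (0.621)(1.43)/((8.89×10²⁷)(1.602×10⁻¹⁹)(1.81×10⁻⁴)) ≈ 3.44×10⁻⁶ V.

V_H ≈ 3.44×10⁻⁶ V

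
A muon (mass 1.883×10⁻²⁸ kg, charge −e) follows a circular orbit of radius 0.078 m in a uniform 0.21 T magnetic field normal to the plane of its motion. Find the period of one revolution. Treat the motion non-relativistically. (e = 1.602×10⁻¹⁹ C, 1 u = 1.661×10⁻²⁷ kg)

T ≈ 3.5×10⁻⁸ s

The cyclotron period depends only on m, q, B: T = 2πm/(|q|B).
T = 2π(1.883×10⁻²⁸)/((1.602×10⁻¹⁹)(0.21)) ≈ 3.5×10⁻⁸ s.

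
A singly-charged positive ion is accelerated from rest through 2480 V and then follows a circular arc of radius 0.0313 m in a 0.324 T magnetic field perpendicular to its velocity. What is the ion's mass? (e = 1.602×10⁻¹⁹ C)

m ≈ 3.32×10⁻²⁷ kg

Combine |q|V = ½mv² and r = mv/(|q|B): eliminate v to get m = qB²r²/(2V).
m = (1.602×10⁻¹⁹)(0.324)²(0.0313)²/(2·2480) ≈ 3.32×10⁻²⁷ kg.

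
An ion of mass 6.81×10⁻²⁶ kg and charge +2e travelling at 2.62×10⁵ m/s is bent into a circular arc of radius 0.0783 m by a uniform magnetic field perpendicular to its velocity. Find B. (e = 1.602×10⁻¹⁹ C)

From |q|vB = mv²/r, B = mv/(|q|r).
B = (6.81×10⁻²⁶)(2.62×10⁵)/((3.204×10⁻¹⁹)(0.0783)) ≈ 0.711 T.

B ≈ 0.711 T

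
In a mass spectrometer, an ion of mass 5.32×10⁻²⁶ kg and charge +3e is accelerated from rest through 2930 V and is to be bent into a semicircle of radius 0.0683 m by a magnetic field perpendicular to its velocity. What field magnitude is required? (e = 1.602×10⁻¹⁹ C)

B ≈ 0.373 T

v = √(2|q|V/m) = √(2·4.806×10⁻¹⁹·2930/5.32×10⁻²⁶) ≈ 2.301×10⁵ m/s.
B = mv/(|q|r) = (5.32×10⁻²⁶)(2.301×10⁵)/((4.806×10⁻¹⁹)(0.0683)) ≈ 0.373 T.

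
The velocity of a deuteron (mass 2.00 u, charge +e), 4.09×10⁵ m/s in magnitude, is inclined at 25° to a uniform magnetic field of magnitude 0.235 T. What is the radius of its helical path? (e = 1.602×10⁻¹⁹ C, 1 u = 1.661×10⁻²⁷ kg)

r ≈ 0.0153 m

v⊥ = v sinθ = 4.09×10⁵·sin25° ≈ 1.729×10⁵ m/s.
r = m v⊥/(|q|B) = (3.322×10⁻²⁷)(1.729×10⁵)/((1.602×10⁻¹⁹)(0.235)) ≈ 0.0153 m.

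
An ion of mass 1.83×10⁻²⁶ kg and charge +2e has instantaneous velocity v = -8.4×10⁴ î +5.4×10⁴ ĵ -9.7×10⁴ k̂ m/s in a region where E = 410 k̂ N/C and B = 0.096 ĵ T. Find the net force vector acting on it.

F ≈ (2.98×10⁻¹⁵, 0, -2.45×10⁻¹⁵) N

v×B = (9310, 0, -8060) N/C.
E + v×B = (9310, 0, -7650) N/C.
F = q(E + v×B) = (3.204×10⁻¹⁹ C)·(9310, 0, -7650) = (2.98×10⁻¹⁵, 0, -2.45×10⁻¹⁵) N.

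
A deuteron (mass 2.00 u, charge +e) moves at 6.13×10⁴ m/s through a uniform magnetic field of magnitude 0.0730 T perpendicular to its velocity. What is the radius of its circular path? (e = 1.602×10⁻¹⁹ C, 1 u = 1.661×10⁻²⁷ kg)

r ≈ 0.0174 m

The magnetic force provides the centripetal force: |q|vB = mv²/r.
r = mv/(|q|B) = (3.322×10⁻²⁷)(6.13×10⁴)/((1.602×10⁻¹⁹)(0.0730)) ≈ 0.0174 m.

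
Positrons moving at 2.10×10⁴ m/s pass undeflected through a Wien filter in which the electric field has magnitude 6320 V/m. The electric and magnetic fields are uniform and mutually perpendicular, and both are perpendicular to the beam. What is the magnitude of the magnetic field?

Balance of forces in the selector: qE = qvB ⇒ B = E/v.
B = 6320/2.10×10⁴ = 0.301 T.

B = 0.301 T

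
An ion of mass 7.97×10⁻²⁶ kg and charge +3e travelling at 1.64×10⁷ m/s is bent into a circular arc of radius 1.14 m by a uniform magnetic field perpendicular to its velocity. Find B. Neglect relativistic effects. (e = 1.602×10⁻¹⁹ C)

From |q|vB = mv²/r, B = mv/(|q|r).
B = (7.97×10⁻²⁶)(1.64×10⁷)/((4.806×10⁻¹⁹)(1.14)) ≈ 2.39 T.

B ≈ 2.39 T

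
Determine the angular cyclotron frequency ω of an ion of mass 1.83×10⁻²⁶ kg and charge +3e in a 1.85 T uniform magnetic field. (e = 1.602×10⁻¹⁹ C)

ω = |q|B/m.
ω = (4.806×10⁻¹⁹)(1.85)/1.83×10⁻²⁶ ≈ 4.86×10⁷ rad/s.

ω ≈ 4.86×10⁷ rad/s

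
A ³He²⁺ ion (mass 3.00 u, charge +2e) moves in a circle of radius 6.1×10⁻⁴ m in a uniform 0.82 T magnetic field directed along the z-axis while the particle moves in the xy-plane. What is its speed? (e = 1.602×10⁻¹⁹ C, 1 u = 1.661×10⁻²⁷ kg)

From |q|vB = mv²/r, v = |q|Br/m.
v = (3.204×10⁻¹⁹)(0.82)(6.1×10⁻⁴)/4.983×10⁻²⁷ ≈ 3.2×10⁴ m/s.

v ≈ 3.2×10⁴ m/s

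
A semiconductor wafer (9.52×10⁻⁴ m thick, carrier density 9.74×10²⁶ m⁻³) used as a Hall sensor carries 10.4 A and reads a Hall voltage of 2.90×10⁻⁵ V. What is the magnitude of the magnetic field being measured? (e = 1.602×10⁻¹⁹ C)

B ≈ 0.414 T

From V_H = IB/(n e t), B = V_H n e t / I.
B = (2.90×10⁻⁵)(9.74×10²⁶)(1.602×10⁻¹⁹)(9.52×10⁻⁴)/10.4 ≈ 0.414 T.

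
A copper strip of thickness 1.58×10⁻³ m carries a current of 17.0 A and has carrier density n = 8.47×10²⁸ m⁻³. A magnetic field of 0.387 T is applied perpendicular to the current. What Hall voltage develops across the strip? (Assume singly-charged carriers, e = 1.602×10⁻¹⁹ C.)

V_H = IB/(n e t).
V_H = (17.0)(0.387)/((8.47×10²⁸)(1.602×10⁻¹⁹)(1.58×10⁻³)) ≈ 3.07×10⁻⁷ V.

V_H ≈ 3.07×10⁻⁷ V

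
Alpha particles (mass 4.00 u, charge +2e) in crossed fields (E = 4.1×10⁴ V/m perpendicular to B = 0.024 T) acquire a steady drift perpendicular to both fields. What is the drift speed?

v_d ≈ 1.7×10⁶ m/s

The steady drift has the magnetic force balancing the electric force, so v_d = E/B.
v_d = 4.1×10⁴/0.024 = 1.7×10⁶ m/s.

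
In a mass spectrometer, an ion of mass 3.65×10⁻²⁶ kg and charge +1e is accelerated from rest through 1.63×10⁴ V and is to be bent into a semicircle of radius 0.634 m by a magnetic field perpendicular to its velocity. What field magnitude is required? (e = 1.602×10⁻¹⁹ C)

B ≈ 0.136 T

v = √(2|q|V/m) = √(2·1.602×10⁻¹⁹·1.63×10⁴/3.65×10⁻²⁶) ≈ 3.783×10⁵ m/s.
B = mv/(|q|r) = (3.65×10⁻²⁶)(3.783×10⁵)/((1.602×10⁻¹⁹)(0.634)) ≈ 0.136 T.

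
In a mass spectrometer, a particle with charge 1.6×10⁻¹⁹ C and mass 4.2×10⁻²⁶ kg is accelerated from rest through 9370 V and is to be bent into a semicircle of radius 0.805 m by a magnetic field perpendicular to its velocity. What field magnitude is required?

B ≈ 0.0871 T

v = √(2|q|V/m) = √(2·1.6×10⁻¹⁹·9370/4.2×10⁻²⁶) ≈ 2.672×10⁵ m/s.
B = mv/(|q|r) = (4.2×10⁻²⁶)(2.672×10⁵)/((1.6×10⁻¹⁹)(0.805)) ≈ 0.0871 T.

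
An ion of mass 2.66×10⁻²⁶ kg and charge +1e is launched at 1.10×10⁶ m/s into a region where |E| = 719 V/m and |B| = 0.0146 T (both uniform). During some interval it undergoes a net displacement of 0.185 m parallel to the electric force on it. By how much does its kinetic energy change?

ΔKE ≈ 2.13×10⁻¹⁷ J

The magnetic force is always ⟂ v and does no work; only the electric force changes KE.
ΔKE = F_E · d = |q|E d = (1.602×10⁻¹⁹)(719)(0.185) ≈ 2.13×10⁻¹⁷ J.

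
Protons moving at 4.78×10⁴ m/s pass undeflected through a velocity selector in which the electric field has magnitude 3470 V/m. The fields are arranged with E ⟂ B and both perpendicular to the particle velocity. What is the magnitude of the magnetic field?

B = 0.0726 T

Balance of forces in the selector: qE = qvB ⇒ B = E/v.
B = 3470/4.78×10⁴ = 0.0726 T.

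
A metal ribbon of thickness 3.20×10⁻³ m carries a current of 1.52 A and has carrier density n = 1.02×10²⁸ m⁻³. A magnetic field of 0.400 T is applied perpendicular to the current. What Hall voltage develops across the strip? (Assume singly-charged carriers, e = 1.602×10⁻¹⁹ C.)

V_H = IB/(n e t).
V_H = (1.52)(0.400)/((1.02×10²⁸)(1.602×10⁻¹⁹)(3.20×10⁻³)) ≈ 1.16×10⁻⁷ V.

V_H ≈ 1.16×10⁻⁷ V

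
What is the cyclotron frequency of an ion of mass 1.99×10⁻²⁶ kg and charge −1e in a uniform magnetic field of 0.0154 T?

f ≈ 1.97×10⁴ Hz

f = |q|B/(2πm).
f = (1.602×10⁻¹⁹)(0.0154)/(2π·1.99×10⁻²⁶) ≈ 1.97×10⁴ Hz.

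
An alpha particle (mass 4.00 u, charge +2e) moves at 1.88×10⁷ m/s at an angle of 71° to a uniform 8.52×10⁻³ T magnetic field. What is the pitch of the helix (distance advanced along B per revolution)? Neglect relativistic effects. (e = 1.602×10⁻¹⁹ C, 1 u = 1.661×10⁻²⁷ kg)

p ≈ 93.6 m

v∥ = v cosθ = 1.88×10⁷·cos71° ≈ 6.121×10⁶ m/s.
T = 2πm/(|q|B) = 2π(6.644×10⁻²⁷)/((3.204×10⁻¹⁹)(8.52×10⁻³)) ≈ 1.529×10⁻⁵ s.
pitch = v∥ T = (6.121×10⁶)(1.529×10⁻⁵) ≈ 93.6 m.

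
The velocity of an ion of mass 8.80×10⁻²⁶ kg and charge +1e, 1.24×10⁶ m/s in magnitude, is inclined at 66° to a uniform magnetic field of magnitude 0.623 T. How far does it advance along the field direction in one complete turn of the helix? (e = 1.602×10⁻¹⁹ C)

v∥ = v cosθ = 1.24×10⁶·cos66° ≈ 5.044×10⁵ m/s.
T = 2πm/(|q|B) = 2π(8.80×10⁻²⁶)/((1.602×10⁻¹⁹)(0.623)) ≈ 5.540×10⁻⁶ s.
pitch = v∥ T = (5.044×10⁵)(5.540×10⁻⁶) ≈ 2.79 m.

p ≈ 2.79 m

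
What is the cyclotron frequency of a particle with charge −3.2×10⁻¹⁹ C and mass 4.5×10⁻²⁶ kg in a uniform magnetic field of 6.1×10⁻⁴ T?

f ≈ 690 Hz

f = |q|B/(2πm).
f = (3.2×10⁻¹⁹)(6.1×10⁻⁴)/(2π·4.5×10⁻²⁶) ≈ 690 Hz.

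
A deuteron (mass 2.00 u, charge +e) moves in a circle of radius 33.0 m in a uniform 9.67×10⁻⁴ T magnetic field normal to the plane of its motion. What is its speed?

v ≈ 1.54×10⁶ m/s

From |q|vB = mv²/r, v = |q|Br/m.
v = (1.602×10⁻¹⁹)(9.67×10⁻⁴)(33.0)/3.322×10⁻²⁷ ≈ 1.54×10⁶ m/s.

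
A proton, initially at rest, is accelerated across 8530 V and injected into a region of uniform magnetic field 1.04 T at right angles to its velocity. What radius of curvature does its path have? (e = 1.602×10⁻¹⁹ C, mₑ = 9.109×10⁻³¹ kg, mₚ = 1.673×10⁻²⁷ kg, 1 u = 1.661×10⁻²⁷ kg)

Acceleration: |q|V = ½mv² ⇒ v = √(2|q|V/m) = √(2·1.602×10⁻¹⁹·8530/1.673×10⁻²⁷) ≈ 1.278×10⁶ m/s.
In the field: r = mv/(|q|B) = (1.673×10⁻²⁷)(1.278×10⁶)/((1.602×10⁻¹⁹)(1.04)) ≈ 0.0128 m.

r ≈ 0.0128 m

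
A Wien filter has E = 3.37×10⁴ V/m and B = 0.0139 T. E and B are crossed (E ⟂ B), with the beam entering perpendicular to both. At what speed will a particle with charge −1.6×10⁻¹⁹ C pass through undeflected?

v = 2.42×10⁶ m/s

Straight-line motion ⇒ electric and magnetic forces cancel, so E = vB.
v = E/B = 3.37×10⁴/0.0139 = 2.42×10⁶ m/s.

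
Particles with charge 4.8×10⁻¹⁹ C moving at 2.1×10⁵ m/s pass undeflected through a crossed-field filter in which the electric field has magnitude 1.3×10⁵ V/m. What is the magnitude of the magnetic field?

Balance of forces in the selector: qE = qvB ⇒ B = E/v.
B = 1.3×10⁵/2.1×10⁵ = 0.62 T.

B = 0.62 T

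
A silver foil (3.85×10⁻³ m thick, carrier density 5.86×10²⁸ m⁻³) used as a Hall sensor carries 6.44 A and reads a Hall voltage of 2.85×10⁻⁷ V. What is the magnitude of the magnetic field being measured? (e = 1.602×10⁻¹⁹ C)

From V_H = IB/(n e t), B = V_H n e t / I.
B = (2.85×10⁻⁷)(5.86×10²⁸)(1.602×10⁻¹⁹)(3.85×10⁻³)/6.44 ≈ 1.60 T.

B ≈ 1.60 T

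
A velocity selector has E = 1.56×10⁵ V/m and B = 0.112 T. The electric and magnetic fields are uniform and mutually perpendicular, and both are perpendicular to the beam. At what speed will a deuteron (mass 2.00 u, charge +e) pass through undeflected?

For undeflected motion the electric and magnetic forces balance: qE = qvB.
v = E/B = 1.56×10⁵/0.112 = 1.39×10⁶ m/s.
The result is independent of the particle's charge and mass.

v = 1.39×10⁶ m/s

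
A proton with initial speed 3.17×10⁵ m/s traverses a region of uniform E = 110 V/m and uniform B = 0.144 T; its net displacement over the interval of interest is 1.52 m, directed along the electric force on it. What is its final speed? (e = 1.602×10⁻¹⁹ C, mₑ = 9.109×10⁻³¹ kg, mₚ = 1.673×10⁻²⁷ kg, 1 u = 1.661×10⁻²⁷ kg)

v_f ≈ 3.64×10⁵ m/s

B does no work; ΔKE = |q|E d.
½mv_f² = ½mv₀² + |q|Ed = ½(1.673×10⁻²⁷)(3.17×10⁵)² + (1.602×10⁻¹⁹)(110)(1.52) ≈ 8.406×10⁻¹⁷ J + 2.679×10⁻¹⁷ J ≈ 1.108×10⁻¹⁶ J.
v_f = √(2·1.108×10⁻¹⁶/1.673×10⁻²⁷) ≈ 3.64×10⁵ m/s.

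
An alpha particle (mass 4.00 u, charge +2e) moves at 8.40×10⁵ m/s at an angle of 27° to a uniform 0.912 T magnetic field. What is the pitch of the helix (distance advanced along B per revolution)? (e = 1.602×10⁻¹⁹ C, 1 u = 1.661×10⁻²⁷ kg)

p ≈ 0.107 m

v∥ = v cosθ = 8.40×10⁵·cos27° ≈ 7.484×10⁵ m/s.
T = 2πm/(|q|B) = 2π(6.644×10⁻²⁷)/((3.204×10⁻¹⁹)(0.912)) ≈ 1.429×10⁻⁷ s.
pitch = v∥ T = (7.484×10⁵)(1.429×10⁻⁷) ≈ 0.107 m.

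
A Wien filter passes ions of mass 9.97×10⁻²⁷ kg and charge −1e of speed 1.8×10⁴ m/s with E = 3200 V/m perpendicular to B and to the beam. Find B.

B = 0.18 T

Balance of forces in the selector: qE = qvB ⇒ B = E/v.
B = 3200/1.8×10⁴ = 0.18 T.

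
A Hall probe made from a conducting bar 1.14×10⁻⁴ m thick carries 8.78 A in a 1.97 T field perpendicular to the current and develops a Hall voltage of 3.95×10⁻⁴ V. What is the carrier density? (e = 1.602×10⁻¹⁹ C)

From V_H = IB/(n e t), n = IB/(V_H e t).
n = (8.78)(1.97)/((3.95×10⁻⁴)(1.602×10⁻¹⁹)(1.14×10⁻⁴)) ≈ 2.40×10²⁷ m⁻³.

n ≈ 2.40×10²⁷ m⁻³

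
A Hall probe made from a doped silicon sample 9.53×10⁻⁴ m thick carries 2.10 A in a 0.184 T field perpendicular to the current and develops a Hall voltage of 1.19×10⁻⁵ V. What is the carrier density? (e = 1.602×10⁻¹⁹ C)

From V_H = IB/(n e t), n = IB/(V_H e t).
n = (2.10)(0.184)/((1.19×10⁻⁵)(1.602×10⁻¹⁹)(9.53×10⁻⁴)) ≈ 2.13×10²⁶ m⁻³.

n ≈ 2.13×10²⁶ m⁻³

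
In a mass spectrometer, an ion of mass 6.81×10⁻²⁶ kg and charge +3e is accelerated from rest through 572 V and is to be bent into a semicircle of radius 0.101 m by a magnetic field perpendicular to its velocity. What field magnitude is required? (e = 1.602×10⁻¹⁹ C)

B ≈ 0.126 T

v = √(2|q|V/m) = √(2·4.806×10⁻¹⁹·572/6.81×10⁻²⁶) ≈ 8.985×10⁴ m/s.
B = mv/(|q|r) = (6.81×10⁻²⁶)(8.985×10⁴)/((4.806×10⁻¹⁹)(0.101)) ≈ 0.126 T.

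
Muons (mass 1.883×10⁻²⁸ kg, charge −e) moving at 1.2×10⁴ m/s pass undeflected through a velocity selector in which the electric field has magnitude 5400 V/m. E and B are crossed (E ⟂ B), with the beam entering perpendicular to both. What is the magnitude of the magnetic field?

B = 0.45 T

Balance of forces in the selector: qE = qvB ⇒ B = E/v.
B = 5400/1.2×10⁴ = 0.45 T.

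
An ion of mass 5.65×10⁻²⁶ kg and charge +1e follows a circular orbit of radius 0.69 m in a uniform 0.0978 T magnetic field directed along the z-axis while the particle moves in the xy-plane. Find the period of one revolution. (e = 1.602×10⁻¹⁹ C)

T ≈ 2.27×10⁻⁵ s

The cyclotron period depends only on m, q, B: T = 2πm/(|q|B).
T = 2π(5.65×10⁻²⁶)/((1.602×10⁻¹⁹)(0.0978)) ≈ 2.27×10⁻⁵ s.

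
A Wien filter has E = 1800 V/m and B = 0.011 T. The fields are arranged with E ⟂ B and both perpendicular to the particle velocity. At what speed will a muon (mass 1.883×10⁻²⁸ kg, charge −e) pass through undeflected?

Zero net Lorentz force requires |qE| = |q v×B|, i.e. E = vB.
v = E/B = 1800/0.011 = 1.6×10⁵ m/s.
The result is independent of the particle's charge and mass.

v = 1.6×10⁵ m/s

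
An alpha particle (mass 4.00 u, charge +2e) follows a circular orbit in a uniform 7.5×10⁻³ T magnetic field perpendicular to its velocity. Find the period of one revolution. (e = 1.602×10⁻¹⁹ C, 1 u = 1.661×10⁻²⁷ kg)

The cyclotron period depends only on m, q, B: T = 2πm/(|q|B).
T = 2π(6.644×10⁻²⁷)/((3.204×10⁻¹⁹)(7.5×10⁻³)) ≈ 1.7×10⁻⁵ s.

T ≈ 1.7×10⁻⁵ s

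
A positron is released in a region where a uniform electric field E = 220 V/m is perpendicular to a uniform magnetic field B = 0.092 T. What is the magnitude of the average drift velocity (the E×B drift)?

v_d ≈ 2400 m/s

The steady drift has the magnetic force balancing the electric force, so v_d = E/B.
v_d = 220/0.092 = 2400 m/s.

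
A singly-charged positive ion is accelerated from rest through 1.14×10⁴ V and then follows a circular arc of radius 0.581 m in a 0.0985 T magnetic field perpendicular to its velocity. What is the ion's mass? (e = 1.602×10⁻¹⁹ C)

Combine |q|V = ½mv² and r = mv/(|q|B): eliminate v to get m = qB²r²/(2V).
m = (1.602×10⁻¹⁹)(0.0985)²(0.581)²/(2·1.14×10⁴) ≈ 2.30×10⁻²⁶ kg.

m ≈ 2.30×10⁻²⁶ kg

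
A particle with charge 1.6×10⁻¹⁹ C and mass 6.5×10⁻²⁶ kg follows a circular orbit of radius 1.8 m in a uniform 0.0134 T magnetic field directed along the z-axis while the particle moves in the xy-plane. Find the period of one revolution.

The cyclotron period depends only on m, q, B: T = 2πm/(|q|B).
T = 2π(6.5×10⁻²⁶)/((1.6×10⁻¹⁹)(0.0134)) ≈ 1.90×10⁻⁴ s.

T ≈ 1.90×10⁻⁴ s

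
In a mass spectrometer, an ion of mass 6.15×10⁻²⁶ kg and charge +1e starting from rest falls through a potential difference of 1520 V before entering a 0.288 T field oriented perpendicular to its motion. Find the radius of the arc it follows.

Acceleration: |q|V = ½mv² ⇒ v = √(2|q|V/m) = √(2·1.602×10⁻¹⁹·1520/6.15×10⁻²⁶) ≈ 8.899×10⁴ m/s.
In the field: r = mv/(|q|B) = (6.15×10⁻²⁶)(8.899×10⁴)/((1.602×10⁻¹⁹)(0.288)) ≈ 0.119 m.

r ≈ 0.119 m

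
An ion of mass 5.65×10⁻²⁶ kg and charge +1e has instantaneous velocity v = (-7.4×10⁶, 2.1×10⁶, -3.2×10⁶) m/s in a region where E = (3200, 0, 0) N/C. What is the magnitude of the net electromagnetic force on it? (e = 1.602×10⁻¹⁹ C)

Only an electric field acts, so F = qE = (1.602×10⁻¹⁹ C)·(3200, 0, 0) = (5.13×10⁻¹⁶, 0, 0) N.
|F| = 5.13×10⁻¹⁶ N.

|F| ≈ 5.13×10⁻¹⁶ N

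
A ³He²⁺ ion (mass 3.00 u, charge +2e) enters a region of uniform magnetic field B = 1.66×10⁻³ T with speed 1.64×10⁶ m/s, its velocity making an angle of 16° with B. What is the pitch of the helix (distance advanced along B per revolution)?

v∥ = v cosθ = 1.64×10⁶·cos16° ≈ 1.576×10⁶ m/s.
T = 2πm/(|q|B) = 2π(4.983×10⁻²⁷)/((3.204×10⁻¹⁹)(1.66×10⁻³)) ≈ 5.887×10⁻⁵ s.
pitch = v∥ T = (1.576×10⁶)(5.887×10⁻⁵) ≈ 92.8 m.

p ≈ 92.8 m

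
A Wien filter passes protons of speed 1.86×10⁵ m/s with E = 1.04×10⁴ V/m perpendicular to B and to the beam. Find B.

B = 0.0559 T

Balance of forces in the selector: qE = qvB ⇒ B = E/v.
B = 1.04×10⁴/1.86×10⁵ = 0.0559 T.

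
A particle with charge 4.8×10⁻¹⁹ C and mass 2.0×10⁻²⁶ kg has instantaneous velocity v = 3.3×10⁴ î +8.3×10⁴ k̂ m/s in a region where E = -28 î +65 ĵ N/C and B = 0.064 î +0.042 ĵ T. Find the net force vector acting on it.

v×B = (-3490, 5310, 1390) N/C.
E + v×B = (-3510, 5380, 1390) N/C.
F = q(E + v×B) = (4.8×10⁻¹⁹ C)·(-3510, 5380, 1390) = (-1.69×10⁻¹⁵, 2.58×10⁻¹⁵, 6.65×10⁻¹⁶) N.

F ≈ (-1.69×10⁻¹⁵, 2.58×10⁻¹⁵, 6.65×10⁻¹⁶) N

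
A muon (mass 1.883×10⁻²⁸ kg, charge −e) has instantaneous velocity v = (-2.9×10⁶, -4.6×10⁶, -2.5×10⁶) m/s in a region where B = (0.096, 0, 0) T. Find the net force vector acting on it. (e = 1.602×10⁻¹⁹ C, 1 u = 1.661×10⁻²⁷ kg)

v×B = (0, -2.40×10⁵, 4.42×10⁵) N/C.
F = q v×B = (−1.602×10⁻¹⁹ C)·(0, -2.40×10⁵, 4.42×10⁵) = (0, 3.84×10⁻¹⁴, -7.07×10⁻¹⁴) N.

F ≈ (0, 3.84×10⁻¹⁴, -7.07×10⁻¹⁴) N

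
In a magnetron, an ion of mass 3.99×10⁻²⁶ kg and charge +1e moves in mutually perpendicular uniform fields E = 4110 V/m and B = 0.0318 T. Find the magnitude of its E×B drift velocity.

v_d ≈ 1.29×10⁵ m/s

The E×B drift speed is v_d = E/B.
v_d = 4110/0.0318 = 1.29×10⁵ m/s.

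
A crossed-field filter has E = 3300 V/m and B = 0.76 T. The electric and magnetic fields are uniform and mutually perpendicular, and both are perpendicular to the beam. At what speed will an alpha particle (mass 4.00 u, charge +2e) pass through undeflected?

v = 4300 m/s

Zero net Lorentz force requires |qE| = |q v×B|, i.e. E = vB.
v = E/B = 3300/0.76 = 4300 m/s.
The result is independent of the particle's charge and mass.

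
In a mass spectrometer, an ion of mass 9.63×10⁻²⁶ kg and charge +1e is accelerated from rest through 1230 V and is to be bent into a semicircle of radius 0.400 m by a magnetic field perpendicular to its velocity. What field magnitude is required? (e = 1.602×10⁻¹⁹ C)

v = √(2|q|V/m) = √(2·1.602×10⁻¹⁹·1230/9.63×10⁻²⁶) ≈ 6.397×10⁴ m/s.
B = mv/(|q|r) = (9.63×10⁻²⁶)(6.397×10⁴)/((1.602×10⁻¹⁹)(0.400)) ≈ 0.0961 T.

B ≈ 0.0961 T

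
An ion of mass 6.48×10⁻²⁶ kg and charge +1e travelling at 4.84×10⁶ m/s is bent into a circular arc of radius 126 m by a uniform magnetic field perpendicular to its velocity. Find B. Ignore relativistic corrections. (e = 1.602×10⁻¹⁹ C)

B ≈ 0.0155 T

From |q|vB = mv²/r, B = mv/(|q|r).
B = (6.48×10⁻²⁶)(4.84×10⁶)/((1.602×10⁻¹⁹)(126)) ≈ 0.0155 T.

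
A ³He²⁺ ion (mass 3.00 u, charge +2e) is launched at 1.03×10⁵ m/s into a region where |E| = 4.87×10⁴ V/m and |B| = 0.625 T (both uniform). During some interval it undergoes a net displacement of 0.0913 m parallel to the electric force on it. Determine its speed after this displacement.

B does no work; ΔKE = |q|E d.
½mv_f² = ½mv₀² + |q|Ed = ½(4.983×10⁻²⁷)(1.03×10⁵)² + (3.204×10⁻¹⁹)(4.87×10⁴)(0.0913) ≈ 2.643×10⁻¹⁷ J + 1.425×10⁻¹⁵ J ≈ 1.451×10⁻¹⁵ J.
v_f = √(2·1.451×10⁻¹⁵/4.983×10⁻²⁷) ≈ 7.63×10⁵ m/s.

v_f ≈ 7.63×10⁵ m/s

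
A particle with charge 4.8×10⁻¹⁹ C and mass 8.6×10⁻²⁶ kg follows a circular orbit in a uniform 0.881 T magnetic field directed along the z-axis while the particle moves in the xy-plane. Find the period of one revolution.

The cyclotron period depends only on m, q, B: T = 2πm/(|q|B).
T = 2π(8.6×10⁻²⁶)/((4.8×10⁻¹⁹)(0.881)) ≈ 1.28×10⁻⁶ s.

T ≈ 1.28×10⁻⁶ s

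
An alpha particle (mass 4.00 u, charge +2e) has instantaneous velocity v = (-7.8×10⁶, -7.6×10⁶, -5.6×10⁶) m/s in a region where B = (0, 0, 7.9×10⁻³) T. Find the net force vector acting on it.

v×B = (-6.00×10⁴, 6.16×10⁴, 0) N/C.
F = q v×B = (3.204×10⁻¹⁹ C)·(-6.00×10⁴, 6.16×10⁴, 0) = (-1.92×10⁻¹⁴, 1.97×10⁻¹⁴, 0) N.

F ≈ (-1.92×10⁻¹⁴, 1.97×10⁻¹⁴, 0) N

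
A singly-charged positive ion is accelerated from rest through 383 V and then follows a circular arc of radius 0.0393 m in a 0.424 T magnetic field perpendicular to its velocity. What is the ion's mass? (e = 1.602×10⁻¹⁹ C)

m ≈ 5.81×10⁻²⁶ kg

Combine |q|V = ½mv² and r = mv/(|q|B): eliminate v to get m = qB²r²/(2V).
m = (1.602×10⁻¹⁹)(0.424)²(0.0393)²/(2·383) ≈ 5.81×10⁻²⁶ kg.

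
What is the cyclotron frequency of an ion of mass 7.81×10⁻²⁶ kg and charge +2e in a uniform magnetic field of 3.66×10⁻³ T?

f = |q|B/(2πm).
f = (3.204×10⁻¹⁹)(3.66×10⁻³)/(2π·7.81×10⁻²⁶) ≈ 2390 Hz.

f ≈ 2390 Hz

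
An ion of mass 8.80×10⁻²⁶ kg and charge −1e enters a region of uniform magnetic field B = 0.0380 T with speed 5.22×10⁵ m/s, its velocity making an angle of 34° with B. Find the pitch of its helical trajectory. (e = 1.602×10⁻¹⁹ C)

p ≈ 39.3 m

v∥ = v cosθ = 5.22×10⁵·cos34° ≈ 4.328×10⁵ m/s.
T = 2πm/(|q|B) = 2π(8.80×10⁻²⁶)/((1.602×10⁻¹⁹)(0.0380)) ≈ 9.083×10⁻⁵ s.
pitch = v∥ T = (4.328×10⁵)(9.083×10⁻⁵) ≈ 39.3 m.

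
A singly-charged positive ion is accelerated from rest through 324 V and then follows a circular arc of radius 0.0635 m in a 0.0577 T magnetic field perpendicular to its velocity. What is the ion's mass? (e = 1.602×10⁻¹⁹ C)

Combine |q|V = ½mv² and r = mv/(|q|B): eliminate v to get m = qB²r²/(2V).
m = (1.602×10⁻¹⁹)(0.0577)²(0.0635)²/(2·324) ≈ 3.32×10⁻²⁷ kg.

m ≈ 3.32×10⁻²⁷ kg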